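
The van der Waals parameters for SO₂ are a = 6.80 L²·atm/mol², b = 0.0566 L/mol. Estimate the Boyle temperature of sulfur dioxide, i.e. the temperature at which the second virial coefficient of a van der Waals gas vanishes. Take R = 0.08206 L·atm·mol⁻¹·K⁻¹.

For a van der Waals gas the second virial coefficient B₂ = b − a/(RT) vanishes at T_B = a/(Rb).
T_B = 6.80/(0.08206×0.0566) = 6.80/0.0046446 = 1464 K

T_B ≈ 1464 K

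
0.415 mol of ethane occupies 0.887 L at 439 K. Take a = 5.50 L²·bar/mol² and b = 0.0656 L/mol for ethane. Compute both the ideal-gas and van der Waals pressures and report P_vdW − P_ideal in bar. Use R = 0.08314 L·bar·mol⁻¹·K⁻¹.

Ideal: P_ideal = nRT/V = (0.415)(0.08314)(439)/0.887 = 17.0765 bar
vdW: P = nRT/(V − nb) − a n²/V² = 15.1469/0.859776 − 0.947238/0.786769 = 17.6173 − 1.20396 = 16.4133 bar
ΔP = 16.4133 − 17.0765 = -0.663 bar

ΔP ≈ -0.663 bar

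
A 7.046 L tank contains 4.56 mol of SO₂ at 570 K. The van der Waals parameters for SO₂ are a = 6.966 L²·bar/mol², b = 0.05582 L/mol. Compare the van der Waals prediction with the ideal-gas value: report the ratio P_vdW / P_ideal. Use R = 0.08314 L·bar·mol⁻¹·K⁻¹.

Ideal: P_ideal = nRT/V = (4.56)(0.08314)(570)/7.046 = 30.6695 bar
vdW: P = nRT/(V − nb) − a n²/V² = 216.097/6.79146 − 144.848/49.6461 = 31.8189 − 2.91761 = 28.9013 bar
Ratio = 28.9013/30.6695 = 0.9423

P_vdW / P_ideal ≈ 0.9423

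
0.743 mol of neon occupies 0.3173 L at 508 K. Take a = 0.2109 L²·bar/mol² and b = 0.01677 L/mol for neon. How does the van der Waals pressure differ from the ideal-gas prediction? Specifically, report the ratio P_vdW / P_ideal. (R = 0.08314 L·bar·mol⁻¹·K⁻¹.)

Ideal: P_ideal = nRT/V = (0.743)(0.08314)(508)/0.3173 = 98.8991 bar
vdW: P = nRT/(V − nb) − a n²/V² = 31.3807/0.304840 − 0.116427/0.100679 = 102.942 − 1.15642 = 101.786 bar
Ratio = 101.786/98.8991 = 1.029

P_vdW / P_ideal ≈ 1.029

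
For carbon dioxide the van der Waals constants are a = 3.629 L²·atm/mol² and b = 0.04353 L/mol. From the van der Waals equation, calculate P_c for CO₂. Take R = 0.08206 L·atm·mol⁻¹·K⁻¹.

For a van der Waals gas, P_c = a/(27b²).
P_c = 3.629/(27×(0.04353)²) = 3.629/0.051161 = 70.93 atm

P_c ≈ 70.93 atm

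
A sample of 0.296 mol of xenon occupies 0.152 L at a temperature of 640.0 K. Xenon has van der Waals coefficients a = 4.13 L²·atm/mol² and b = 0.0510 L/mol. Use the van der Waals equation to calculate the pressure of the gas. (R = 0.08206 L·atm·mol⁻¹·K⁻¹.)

P ≈ 97.89 atm

P = nRT/(V − nb) − a n²/V²
nRT/(V − nb) = (0.296)(0.08206)(640.0)/(0.152 − 0.296×0.0510) = 15.545/0.13690 = 113.55 atm
a n²/V² = (4.13)(0.296)²/(0.152)² = 15.662 atm
P = 113.55 − 15.662 = 97.89 atm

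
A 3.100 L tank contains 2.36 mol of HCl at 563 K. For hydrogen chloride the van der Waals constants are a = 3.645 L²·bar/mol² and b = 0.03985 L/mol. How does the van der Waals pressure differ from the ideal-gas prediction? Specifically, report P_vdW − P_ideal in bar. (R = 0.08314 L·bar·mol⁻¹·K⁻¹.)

ΔP ≈ -0.998 bar

Ideal: P_ideal = nRT/V = (2.36)(0.08314)(563)/3.100 = 35.6343 bar
vdW: P = nRT/(V − nb) − a n²/V² = 110.466/3.00595 − 20.3012/9.61000 = 36.7491 − 2.11251 = 34.6366 bar
ΔP = 34.6366 − 35.6343 = -0.998 bar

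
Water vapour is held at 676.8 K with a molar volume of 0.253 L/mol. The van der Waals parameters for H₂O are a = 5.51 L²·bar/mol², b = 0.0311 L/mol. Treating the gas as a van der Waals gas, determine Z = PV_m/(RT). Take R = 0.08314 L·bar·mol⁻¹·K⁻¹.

P = RT/(V_m − b) − a/V_m² = (0.08314)(676.8)/(0.253 − 0.0311) − 5.51/(0.253)²
  = 56.269/0.22190 − 86.082 = 253.58 − 86.082 = 167.50 bar
Z = PV_m/(RT) = (167.50)(0.253)/((0.08314)(676.8)) = 42.378/56.269 = 0.7531

Z ≈ 0.7531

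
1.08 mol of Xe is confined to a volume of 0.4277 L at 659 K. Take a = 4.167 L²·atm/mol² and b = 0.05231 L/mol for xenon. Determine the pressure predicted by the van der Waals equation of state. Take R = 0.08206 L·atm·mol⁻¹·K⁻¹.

P ≈ 130.8 atm

P = nRT/(V − nb) − a n²/V²
nRT/(V − nb) = (1.08)(0.08206)(659)/(0.4277 − 1.08×0.05231) = 58.404/0.37121 = 157.33 atm
a n²/V² = (4.167)(1.08)²/(0.4277)² = 26.570 atm
P = 157.33 − 26.570 = 130.8 atm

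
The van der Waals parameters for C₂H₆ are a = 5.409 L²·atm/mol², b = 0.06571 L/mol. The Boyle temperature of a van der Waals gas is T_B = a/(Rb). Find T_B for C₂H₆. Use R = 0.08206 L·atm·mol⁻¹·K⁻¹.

For a van der Waals gas the second virial coefficient B₂ = b − a/(RT) vanishes at T_B = a/(Rb).
T_B = 5.409/(0.08206×0.06571) = 5.409/0.0053922 = 1003 K

T_B ≈ 1003 K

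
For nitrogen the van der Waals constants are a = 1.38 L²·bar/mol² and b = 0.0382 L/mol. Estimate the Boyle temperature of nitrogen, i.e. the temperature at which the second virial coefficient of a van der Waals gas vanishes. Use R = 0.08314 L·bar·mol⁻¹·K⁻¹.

For a van der Waals gas the second virial coefficient B₂ = b − a/(RT) vanishes at T_B = a/(Rb).
T_B = 1.38/(0.08314×0.0382) = 1.38/0.0031759 = 434.5 K

T_B ≈ 434.5 K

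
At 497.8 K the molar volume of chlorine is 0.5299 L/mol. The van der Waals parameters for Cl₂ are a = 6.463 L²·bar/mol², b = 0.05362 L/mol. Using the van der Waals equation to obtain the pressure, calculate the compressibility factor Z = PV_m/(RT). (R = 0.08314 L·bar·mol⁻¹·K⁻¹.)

P = RT/(V_m − b) − a/V_m² = (0.08314)(497.8)/(0.5299 − 0.05362) − 6.463/(0.5299)²
  = 41.387/0.47628 − 23.017 = 86.896 − 23.017 = 63.879 bar
Z = PV_m/(RT) = (63.879)(0.5299)/((0.08314)(497.8)) = 33.849/41.387 = 0.8179

Z ≈ 0.8179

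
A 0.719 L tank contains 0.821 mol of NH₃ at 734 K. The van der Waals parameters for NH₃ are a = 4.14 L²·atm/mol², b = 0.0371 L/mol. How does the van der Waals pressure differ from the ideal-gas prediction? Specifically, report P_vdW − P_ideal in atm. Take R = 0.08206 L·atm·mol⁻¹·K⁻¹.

Ideal: P_ideal = nRT/V = (0.821)(0.08206)(734)/0.719 = 68.7768 atm
vdW: P = nRT/(V − nb) − a n²/V² = 49.4505/0.688541 − 2.79053/0.516961 = 71.8193 − 5.39795 = 66.4214 atm
ΔP = 66.4214 − 68.7768 = -2.355 atm

ΔP ≈ -2.355 atm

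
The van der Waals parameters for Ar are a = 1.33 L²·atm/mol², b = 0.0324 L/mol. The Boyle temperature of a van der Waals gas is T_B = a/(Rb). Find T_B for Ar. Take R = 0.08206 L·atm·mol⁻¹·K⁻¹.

T_B ≈ 500.2 K

For a van der Waals gas the second virial coefficient B₂ = b − a/(RT) vanishes at T_B = a/(Rb).
T_B = 1.33/(0.08206×0.0324) = 1.33/0.0026587 = 500.2 K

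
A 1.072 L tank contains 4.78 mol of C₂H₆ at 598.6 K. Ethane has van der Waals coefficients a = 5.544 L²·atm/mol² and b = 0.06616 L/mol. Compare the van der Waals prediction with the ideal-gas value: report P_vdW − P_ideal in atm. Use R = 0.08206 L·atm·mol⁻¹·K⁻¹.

ΔP ≈ -18.58 atm

Ideal: P_ideal = nRT/V = (4.78)(0.08206)(598.6)/1.072 = 219.029 atm
vdW: P = nRT/(V − nb) − a n²/V² = 234.799/0.755755 − 126.672/1.14918 = 310.681 − 110.228 = 200.453 atm
ΔP = 200.453 − 219.029 = -18.58 atm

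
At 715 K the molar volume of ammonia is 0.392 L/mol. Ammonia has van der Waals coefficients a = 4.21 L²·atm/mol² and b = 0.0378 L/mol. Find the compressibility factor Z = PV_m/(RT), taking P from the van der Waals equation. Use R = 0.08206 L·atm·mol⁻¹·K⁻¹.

P = RT/(V_m − b) − a/V_m² = (0.08206)(715)/(0.392 − 0.0378) − 4.21/(0.392)²
  = 58.673/0.35420 − 27.397 = 165.65 − 27.397 = 138.25 atm
Z = PV_m/(RT) = (138.25)(0.392)/((0.08206)(715)) = 54.194/58.673 = 0.9237

Z ≈ 0.9237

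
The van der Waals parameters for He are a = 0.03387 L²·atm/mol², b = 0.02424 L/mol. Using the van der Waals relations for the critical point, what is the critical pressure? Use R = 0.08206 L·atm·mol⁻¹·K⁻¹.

P_c ≈ 2.135 atm

For a van der Waals gas, P_c = a/(27b²).
P_c = 0.03387/(27×(0.02424)²) = 0.03387/0.015865 = 2.135 atm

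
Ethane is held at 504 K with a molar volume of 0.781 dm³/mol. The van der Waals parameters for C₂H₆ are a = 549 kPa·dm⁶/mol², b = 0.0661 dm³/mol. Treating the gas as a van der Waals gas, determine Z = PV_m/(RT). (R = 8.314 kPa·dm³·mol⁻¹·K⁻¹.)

P = RT/(V_m − b) − a/V_m² = (8.314)(504)/(0.781 − 0.0661) − 549/(0.781)²
  = 4190.3/0.71490 − 900.06 = 5861.4 − 900.06 = 4961.3 kPa
Z = PV_m/(RT) = (4961.3)(0.781)/((8.314)(504)) = 3874.8/4190.3 = 0.9247

Z ≈ 0.9247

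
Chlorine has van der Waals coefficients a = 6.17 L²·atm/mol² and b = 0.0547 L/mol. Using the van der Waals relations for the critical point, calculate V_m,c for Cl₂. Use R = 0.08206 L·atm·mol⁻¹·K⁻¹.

For a van der Waals gas, V_m,c = 3b.
V_m,c = 3×0.0547 = 0.1641 L/mol

V_m,c ≈ 0.1641 L/mol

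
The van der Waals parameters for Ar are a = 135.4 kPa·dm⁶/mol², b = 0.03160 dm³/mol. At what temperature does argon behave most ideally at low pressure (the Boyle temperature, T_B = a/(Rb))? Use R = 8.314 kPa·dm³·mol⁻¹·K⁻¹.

T_B ≈ 515.4 K

For a van der Waals gas the second virial coefficient B₂ = b − a/(RT) vanishes at T_B = a/(Rb).
T_B = 135.4/(8.314×0.03160) = 135.4/0.26272 = 515.4 K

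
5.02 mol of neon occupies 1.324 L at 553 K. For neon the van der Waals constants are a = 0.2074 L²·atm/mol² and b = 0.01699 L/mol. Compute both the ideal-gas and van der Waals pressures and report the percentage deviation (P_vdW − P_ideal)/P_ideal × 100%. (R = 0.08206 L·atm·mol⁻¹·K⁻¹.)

5.15 %

Ideal: P_ideal = nRT/V = (5.02)(0.08206)(553)/1.324 = 172.057 atm
vdW: P = nRT/(V − nb) − a n²/V² = 227.803/1.23871 − 5.22656/1.75298 = 183.903 − 2.98153 = 180.921 atm
% deviation = (180.921 − 172.057)/172.057 × 100% = 5.15%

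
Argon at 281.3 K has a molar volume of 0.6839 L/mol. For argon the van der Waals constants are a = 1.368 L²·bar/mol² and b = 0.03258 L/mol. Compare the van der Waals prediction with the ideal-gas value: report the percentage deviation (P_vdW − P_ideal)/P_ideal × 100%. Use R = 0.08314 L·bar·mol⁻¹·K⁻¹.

-3.55 %

Ideal: P_ideal = RT/V_m = (0.08314)(281.3)/0.6839 = 34.1969 bar
vdW: P = RT/(V_m − b) − a/V_m² = 23.3873/0.651320 − 1.368/0.467719 = 35.9075 − 2.92483 = 32.9827 bar
% deviation = (32.9827 − 34.1969)/34.1969 × 100% = -3.55%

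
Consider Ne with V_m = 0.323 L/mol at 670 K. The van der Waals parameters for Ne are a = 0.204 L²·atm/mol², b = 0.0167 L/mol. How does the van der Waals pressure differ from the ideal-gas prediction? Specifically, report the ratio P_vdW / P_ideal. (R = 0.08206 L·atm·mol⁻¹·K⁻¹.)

Ideal: P_ideal = RT/V_m = (0.08206)(670)/0.323 = 170.217 atm
vdW: P = RT/(V_m − b) − a/V_m² = 54.9802/0.306300 − 0.204/0.104329 = 179.498 − 1.95535 = 177.543 atm
Ratio = 177.543/170.217 = 1.043

P_vdW / P_ideal ≈ 1.043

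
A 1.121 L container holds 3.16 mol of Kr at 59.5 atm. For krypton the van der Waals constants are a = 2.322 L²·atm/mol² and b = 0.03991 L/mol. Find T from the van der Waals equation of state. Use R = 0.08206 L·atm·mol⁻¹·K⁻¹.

T = (P + a n²/V²)(V − nb)/(nR)
P + a n²/V² = 59.5 + (2.322)(3.16)²/(1.121)² = 77.951 atm
V − nb = 1.121 − (3.16)(0.03991) = 0.99488 L
T = (77.951)(0.99488)/((3.16)(0.08206)) = 299.1 K

T ≈ 299.1 K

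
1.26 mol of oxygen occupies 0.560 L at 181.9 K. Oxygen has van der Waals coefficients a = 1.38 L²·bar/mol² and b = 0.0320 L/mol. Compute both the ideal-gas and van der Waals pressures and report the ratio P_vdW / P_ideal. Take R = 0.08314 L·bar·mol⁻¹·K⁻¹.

Ideal: P_ideal = nRT/V = (1.26)(0.08314)(181.9)/0.560 = 34.0271 bar
vdW: P = nRT/(V − nb) − a n²/V² = 19.0552/0.519680 − 2.19089/0.313600 = 36.6672 − 6.98626 = 29.6809 bar
Ratio = 29.6809/34.0271 = 0.8723

P_vdW / P_ideal ≈ 0.8723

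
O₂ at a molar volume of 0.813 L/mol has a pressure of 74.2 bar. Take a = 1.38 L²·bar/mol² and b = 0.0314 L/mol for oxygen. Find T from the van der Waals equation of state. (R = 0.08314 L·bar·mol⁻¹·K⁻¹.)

T ≈ 717.2 K

T = (P + a/V_m²)(V_m − b)/R
P + a/V_m² = 74.2 + 1.38/(0.813)² = 76.288 bar
V_m − b = 0.813 − 0.0314 = 0.78160 L/mol
T = (76.288)(0.78160)/0.08314 = 717.2 K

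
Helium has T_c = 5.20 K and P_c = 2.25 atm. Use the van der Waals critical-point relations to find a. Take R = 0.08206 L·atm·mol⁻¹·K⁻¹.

From T_c = 8a/(27Rb) and P_c = a/(27b²): a = 27 R² T_c²/(64 P_c).
a = 27×(0.08206)²×(5.20)²/(64×2.25) = 4.9162/144.00 = 0.03414 L²·atm/mol²

a ≈ 0.03414 L²·atm/mol²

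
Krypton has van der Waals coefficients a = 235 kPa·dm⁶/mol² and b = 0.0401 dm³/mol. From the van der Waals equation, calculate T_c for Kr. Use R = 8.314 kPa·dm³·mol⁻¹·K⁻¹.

T_c ≈ 208.9 K

For a van der Waals gas, T_c = 8a/(27Rb).
T_c = 8×235/(27×8.314×0.0401) = 1880.0/9.0016 = 208.9 K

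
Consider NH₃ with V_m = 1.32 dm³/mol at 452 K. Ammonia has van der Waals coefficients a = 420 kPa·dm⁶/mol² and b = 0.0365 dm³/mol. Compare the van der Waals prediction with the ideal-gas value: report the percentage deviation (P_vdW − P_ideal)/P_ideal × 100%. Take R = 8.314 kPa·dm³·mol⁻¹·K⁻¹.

-5.62 %

Ideal: P_ideal = RT/V_m = (8.314)(452)/1.32 = 2846.92 kPa
vdW: P = RT/(V_m − b) − a/V_m² = 3757.93/1.28350 − 420/1.74240 = 2927.88 − 241.047 = 2686.83 kPa
% deviation = (2686.83 − 2846.92)/2846.92 × 100% = -5.62%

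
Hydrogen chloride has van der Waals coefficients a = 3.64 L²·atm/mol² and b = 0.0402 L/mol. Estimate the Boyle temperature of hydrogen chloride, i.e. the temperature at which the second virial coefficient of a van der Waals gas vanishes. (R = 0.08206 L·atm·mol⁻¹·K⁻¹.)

For a van der Waals gas the second virial coefficient B₂ = b − a/(RT) vanishes at T_B = a/(Rb).
T_B = 3.64/(0.08206×0.0402) = 3.64/0.0032988 = 1103 K

T_B ≈ 1103 K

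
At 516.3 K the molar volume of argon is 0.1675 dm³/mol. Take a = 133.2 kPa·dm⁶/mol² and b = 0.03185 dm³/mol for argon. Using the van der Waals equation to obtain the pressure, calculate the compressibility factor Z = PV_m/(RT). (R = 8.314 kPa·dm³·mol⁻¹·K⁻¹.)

P = RT/(V_m − b) − a/V_m² = (8.314)(516.3)/(0.1675 − 0.03185) − 133.2/(0.1675)²
  = 4292.5/0.13565 − 4747.6 = 31644 − 4747.6 = 26896 kPa
Z = PV_m/(RT) = (26896)(0.1675)/((8.314)(516.3)) = 4505.1/4292.5 = 1.050

Z ≈ 1.050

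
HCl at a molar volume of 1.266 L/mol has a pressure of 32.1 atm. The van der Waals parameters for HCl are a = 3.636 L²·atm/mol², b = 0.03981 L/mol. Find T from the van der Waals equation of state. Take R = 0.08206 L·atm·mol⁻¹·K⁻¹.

T = (P + a/V_m²)(V_m − b)/R
P + a/V_m² = 32.1 + 3.636/(1.266)² = 34.369 atm
V_m − b = 1.266 − 0.03981 = 1.2262 L/mol
T = (34.369)(1.2262)/0.08206 = 513.6 K

T ≈ 513.6 K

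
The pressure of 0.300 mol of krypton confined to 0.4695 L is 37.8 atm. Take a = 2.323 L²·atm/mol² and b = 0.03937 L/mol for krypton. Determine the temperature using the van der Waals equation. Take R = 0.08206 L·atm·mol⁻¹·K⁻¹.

T = (P + a n²/V²)(V − nb)/(nR)
P + a n²/V² = 37.8 + (2.323)(0.300)²/(0.4695)² = 38.748 atm
V − nb = 0.4695 − (0.300)(0.03937) = 0.45769 L
T = (38.748)(0.45769)/((0.300)(0.08206)) = 720.4 K

T ≈ 720.4 K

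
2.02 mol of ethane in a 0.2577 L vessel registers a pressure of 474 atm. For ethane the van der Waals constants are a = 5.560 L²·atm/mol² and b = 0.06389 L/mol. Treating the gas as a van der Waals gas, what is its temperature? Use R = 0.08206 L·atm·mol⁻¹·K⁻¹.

T = (P + a n²/V²)(V − nb)/(nR)
P + a n²/V² = 474 + (5.560)(2.02)²/(0.2577)² = 815.62 atm
V − nb = 0.2577 − (2.02)(0.06389) = 0.12864 L
T = (815.62)(0.12864)/((2.02)(0.08206)) = 633.0 K

T ≈ 633.0 K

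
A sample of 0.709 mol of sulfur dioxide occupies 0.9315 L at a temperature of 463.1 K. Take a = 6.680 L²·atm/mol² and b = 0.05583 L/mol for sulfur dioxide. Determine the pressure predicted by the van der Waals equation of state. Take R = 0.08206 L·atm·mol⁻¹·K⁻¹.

P ≈ 26.34 atm

P = nRT/(V − nb) − a n²/V²
nRT/(V − nb) = (0.709)(0.08206)(463.1)/(0.9315 − 0.709×0.05583) = 26.943/0.89192 = 30.208 atm
a n²/V² = (6.680)(0.709)²/(0.9315)² = 3.8699 atm
P = 30.208 − 3.8699 = 26.34 atm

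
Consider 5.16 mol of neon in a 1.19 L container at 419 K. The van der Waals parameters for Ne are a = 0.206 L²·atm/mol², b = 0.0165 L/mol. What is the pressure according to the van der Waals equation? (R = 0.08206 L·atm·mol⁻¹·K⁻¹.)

P = nRT/(V − nb) − a n²/V²
nRT/(V − nb) = (5.16)(0.08206)(419)/(1.19 − 5.16×0.0165) = 177.42/1.1049 = 160.58 atm
a n²/V² = (0.206)(5.16)²/(1.19)² = 3.8732 atm
P = 160.58 − 3.8732 = 156.7 atm

P ≈ 156.7 atm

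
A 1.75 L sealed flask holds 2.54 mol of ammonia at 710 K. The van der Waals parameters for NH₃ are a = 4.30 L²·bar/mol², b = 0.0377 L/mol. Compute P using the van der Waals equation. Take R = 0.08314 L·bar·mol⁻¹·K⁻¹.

P = nRT/(V − nb) − a n²/V²
nRT/(V − nb) = (2.54)(0.08314)(710)/(1.75 − 2.54×0.0377) = 149.93/1.6542 = 90.636 bar
a n²/V² = (4.30)(2.54)²/(1.75)² = 9.0586 bar
P = 90.636 − 9.0586 = 81.58 bar

P ≈ 81.58 bar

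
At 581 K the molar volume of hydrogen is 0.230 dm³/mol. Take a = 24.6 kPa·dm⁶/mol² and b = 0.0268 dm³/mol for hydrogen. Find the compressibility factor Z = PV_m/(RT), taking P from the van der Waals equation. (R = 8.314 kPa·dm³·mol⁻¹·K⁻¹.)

P = RT/(V_m − b) − a/V_m² = (8.314)(581)/(0.230 − 0.0268) − 24.6/(0.230)²
  = 4830.4/0.20320 − 465.03 = 23772 − 465.03 = 23307 kPa
Z = PV_m/(RT) = (23307)(0.230)/((8.314)(581)) = 5360.6/4830.4 = 1.110

Z ≈ 1.110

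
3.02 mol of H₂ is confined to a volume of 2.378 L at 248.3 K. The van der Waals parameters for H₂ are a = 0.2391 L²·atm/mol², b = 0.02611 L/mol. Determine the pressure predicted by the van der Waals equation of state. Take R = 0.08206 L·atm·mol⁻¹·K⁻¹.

P = nRT/(V − nb) − a n²/V²
nRT/(V − nb) = (3.02)(0.08206)(248.3)/(2.378 − 3.02×0.02611) = 61.534/2.2991 = 26.764 atm
a n²/V² = (0.2391)(3.02)²/(2.378)² = 0.38563 atm
P = 26.764 − 0.38563 = 26.38 atm

P ≈ 26.38 atm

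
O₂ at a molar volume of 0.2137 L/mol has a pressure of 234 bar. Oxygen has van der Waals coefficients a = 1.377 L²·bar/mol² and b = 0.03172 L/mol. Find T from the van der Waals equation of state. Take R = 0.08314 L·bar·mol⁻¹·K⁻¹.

T ≈ 578.2 K

T = (P + a/V_m²)(V_m − b)/R
P + a/V_m² = 234 + 1.377/(0.2137)² = 264.15 bar
V_m − b = 0.2137 − 0.03172 = 0.18198 L/mol
T = (264.15)(0.18198)/0.08314 = 578.2 K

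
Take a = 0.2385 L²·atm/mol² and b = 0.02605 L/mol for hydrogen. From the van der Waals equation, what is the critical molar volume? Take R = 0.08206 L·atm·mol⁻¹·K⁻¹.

V_m,c ≈ 0.07815 L/mol

For a van der Waals gas, V_m,c = 3b.
V_m,c = 3×0.02605 = 0.07815 L/mol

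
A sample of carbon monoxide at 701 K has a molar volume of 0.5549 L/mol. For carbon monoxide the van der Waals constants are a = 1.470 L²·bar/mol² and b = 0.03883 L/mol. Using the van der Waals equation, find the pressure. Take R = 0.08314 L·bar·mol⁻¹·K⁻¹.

P = RT/(V_m − b) − a/V_m²
RT/(V_m − b) = (0.08314)(701)/(0.5549 − 0.03883) = 58.281/0.51607 = 112.93 bar
a/V_m² = 1.470/(0.5549)² = 4.7741 bar
P = 112.93 − 4.7741 = 108.2 bar

P ≈ 108.2 bar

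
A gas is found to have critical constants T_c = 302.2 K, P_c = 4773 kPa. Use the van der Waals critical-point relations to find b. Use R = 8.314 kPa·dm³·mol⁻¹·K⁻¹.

b ≈ 0.06580 dm³/mol

From T_c = 8a/(27Rb) and P_c = a/(27b²): b = R T_c/(8 P_c).
b = (8.314)(302.2)/(8×4773) = 2512.5/38184 = 0.06580 dm³/mol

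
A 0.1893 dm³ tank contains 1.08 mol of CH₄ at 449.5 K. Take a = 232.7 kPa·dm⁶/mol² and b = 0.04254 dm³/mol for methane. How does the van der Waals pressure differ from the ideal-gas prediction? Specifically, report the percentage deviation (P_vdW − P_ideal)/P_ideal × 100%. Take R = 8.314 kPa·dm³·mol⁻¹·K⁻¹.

-3.48 %

Ideal: P_ideal = nRT/V = (1.08)(8.314)(449.5)/0.1893 = 21321.3 kPa
vdW: P = nRT/(V − nb) − a n²/V² = 4036.11/0.143357 − 271.421/0.0358345 = 28154.3 − 7574.29 = 20580.0 kPa
% deviation = (20580.0 − 21321.3)/21321.3 × 100% = -3.48%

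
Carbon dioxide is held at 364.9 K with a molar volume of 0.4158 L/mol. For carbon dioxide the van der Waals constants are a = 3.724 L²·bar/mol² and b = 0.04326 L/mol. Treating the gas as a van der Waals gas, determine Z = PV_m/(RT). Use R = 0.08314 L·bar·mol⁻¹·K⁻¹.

P = RT/(V_m − b) − a/V_m² = (0.08314)(364.9)/(0.4158 − 0.04326) − 3.724/(0.4158)²
  = 30.338/0.37254 − 21.540 = 81.436 − 21.540 = 59.896 bar
Z = PV_m/(RT) = (59.896)(0.4158)/((0.08314)(364.9)) = 24.905/30.338 = 0.8209

Z ≈ 0.8209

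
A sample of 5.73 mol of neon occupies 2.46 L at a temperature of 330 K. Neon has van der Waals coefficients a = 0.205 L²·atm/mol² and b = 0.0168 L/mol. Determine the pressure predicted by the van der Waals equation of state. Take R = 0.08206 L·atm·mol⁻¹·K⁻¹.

P ≈ 64.53 atm

P = nRT/(V − nb) − a n²/V²
nRT/(V − nb) = (5.73)(0.08206)(330)/(2.46 − 5.73×0.0168) = 155.17/2.3637 = 65.647 atm
a n²/V² = (0.205)(5.73)²/(2.46)² = 1.1122 atm
P = 65.647 − 1.1122 = 64.53 atm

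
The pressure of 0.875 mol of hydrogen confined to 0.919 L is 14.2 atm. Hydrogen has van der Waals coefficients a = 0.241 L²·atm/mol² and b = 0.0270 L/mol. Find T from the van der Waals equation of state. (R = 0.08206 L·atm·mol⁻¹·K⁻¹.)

T ≈ 179.8 K

T = (P + a n²/V²)(V − nb)/(nR)
P + a n²/V² = 14.2 + (0.241)(0.875)²/(0.919)² = 14.418 atm
V − nb = 0.919 − (0.875)(0.0270) = 0.89538 L
T = (14.418)(0.89538)/((0.875)(0.08206)) = 179.8 K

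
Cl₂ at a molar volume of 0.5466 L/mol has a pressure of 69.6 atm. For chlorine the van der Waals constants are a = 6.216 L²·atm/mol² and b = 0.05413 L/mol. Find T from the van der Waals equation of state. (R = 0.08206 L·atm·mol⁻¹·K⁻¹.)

T ≈ 542.6 K

T = (P + a/V_m²)(V_m − b)/R
P + a/V_m² = 69.6 + 6.216/(0.5466)² = 90.405 atm
V_m − b = 0.5466 − 0.05413 = 0.49247 L/mol
T = (90.405)(0.49247)/0.08206 = 542.6 K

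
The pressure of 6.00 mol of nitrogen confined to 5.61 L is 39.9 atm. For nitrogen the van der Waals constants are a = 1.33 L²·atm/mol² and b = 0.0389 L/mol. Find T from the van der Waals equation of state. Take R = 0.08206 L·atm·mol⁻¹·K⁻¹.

T = (P + a n²/V²)(V − nb)/(nR)
P + a n²/V² = 39.9 + (1.33)(6.00)²/(5.61)² = 41.421 atm
V − nb = 5.61 − (6.00)(0.0389) = 5.3766 L
T = (41.421)(5.3766)/((6.00)(0.08206)) = 452.3 K

T ≈ 452.3 K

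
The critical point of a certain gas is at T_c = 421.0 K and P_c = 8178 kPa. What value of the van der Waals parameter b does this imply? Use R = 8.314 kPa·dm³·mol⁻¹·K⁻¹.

From T_c = 8a/(27Rb) and P_c = a/(27b²): b = R T_c/(8 P_c).
b = (8.314)(421.0)/(8×8178) = 3500.2/65424 = 0.05350 dm³/mol

b ≈ 0.05350 dm³/mol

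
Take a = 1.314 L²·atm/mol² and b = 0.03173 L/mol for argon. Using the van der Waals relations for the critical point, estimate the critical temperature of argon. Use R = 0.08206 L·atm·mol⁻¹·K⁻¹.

T_c ≈ 149.5 K

For a van der Waals gas, T_c = 8a/(27Rb).
T_c = 8×1.314/(27×0.08206×0.03173) = 10.512/0.070302 = 149.5 K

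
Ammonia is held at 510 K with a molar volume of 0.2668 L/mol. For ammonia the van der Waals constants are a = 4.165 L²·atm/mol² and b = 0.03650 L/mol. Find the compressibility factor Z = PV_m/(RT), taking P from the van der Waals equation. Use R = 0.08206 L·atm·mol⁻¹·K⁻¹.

Z ≈ 0.7855

P = RT/(V_m − b) − a/V_m² = (0.08206)(510)/(0.2668 − 0.03650) − 4.165/(0.2668)²
  = 41.851/0.23030 − 58.512 = 181.72 − 58.512 = 123.21 atm
Z = PV_m/(RT) = (123.21)(0.2668)/((0.08206)(510)) = 32.872/41.851 = 0.7855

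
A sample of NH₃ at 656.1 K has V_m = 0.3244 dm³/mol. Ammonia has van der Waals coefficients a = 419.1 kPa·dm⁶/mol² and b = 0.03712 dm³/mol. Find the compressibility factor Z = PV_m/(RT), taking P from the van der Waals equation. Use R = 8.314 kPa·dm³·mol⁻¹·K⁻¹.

P = RT/(V_m − b) − a/V_m² = (8.314)(656.1)/(0.3244 − 0.03712) − 419.1/(0.3244)²
  = 5454.8/0.28728 − 3982.5 = 18988 − 3982.5 = 15006 kPa
Z = PV_m/(RT) = (15006)(0.3244)/((8.314)(656.1)) = 4867.9/5454.8 = 0.8924

Z ≈ 0.8924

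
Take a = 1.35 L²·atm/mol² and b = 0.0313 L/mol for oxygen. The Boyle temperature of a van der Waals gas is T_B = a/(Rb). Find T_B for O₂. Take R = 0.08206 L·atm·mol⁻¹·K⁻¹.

For a van der Waals gas the second virial coefficient B₂ = b − a/(RT) vanishes at T_B = a/(Rb).
T_B = 1.35/(0.08206×0.0313) = 1.35/0.0025685 = 525.6 K

T_B ≈ 525.6 K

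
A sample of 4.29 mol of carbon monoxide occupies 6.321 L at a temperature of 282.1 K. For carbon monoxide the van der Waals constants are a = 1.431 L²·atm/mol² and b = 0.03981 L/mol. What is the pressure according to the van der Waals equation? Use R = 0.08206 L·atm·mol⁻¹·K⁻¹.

P = nRT/(V − nb) − a n²/V²
nRT/(V − nb) = (4.29)(0.08206)(282.1)/(6.321 − 4.29×0.03981) = 99.310/6.1502 = 16.147 atm
a n²/V² = (1.431)(4.29)²/(6.321)² = 0.65915 atm
P = 16.147 − 0.65915 = 15.49 atm

P ≈ 15.49 atm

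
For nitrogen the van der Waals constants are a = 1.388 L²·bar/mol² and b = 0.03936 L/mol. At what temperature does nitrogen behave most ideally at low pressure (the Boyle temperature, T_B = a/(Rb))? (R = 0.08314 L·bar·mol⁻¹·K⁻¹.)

For a van der Waals gas the second virial coefficient B₂ = b − a/(RT) vanishes at T_B = a/(Rb).
T_B = 1.388/(0.08314×0.03936) = 1.388/0.0032724 = 424.2 K

T_B ≈ 424.2 K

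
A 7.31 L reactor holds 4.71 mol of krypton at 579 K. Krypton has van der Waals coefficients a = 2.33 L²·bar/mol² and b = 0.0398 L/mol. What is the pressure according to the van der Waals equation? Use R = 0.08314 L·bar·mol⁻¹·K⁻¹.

P ≈ 30.87 bar

P = nRT/(V − nb) − a n²/V²
nRT/(V − nb) = (4.71)(0.08314)(579)/(7.31 − 4.71×0.0398) = 226.73/7.1225 = 31.833 bar
a n²/V² = (2.33)(4.71)²/(7.31)² = 0.96730 bar
P = 31.833 − 0.96730 = 30.87 bar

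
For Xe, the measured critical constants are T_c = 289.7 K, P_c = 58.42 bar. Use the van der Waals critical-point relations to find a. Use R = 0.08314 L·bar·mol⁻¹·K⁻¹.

a ≈ 4.189 L²·bar/mol²

From T_c = 8a/(27Rb) and P_c = a/(27b²): a = 27 R² T_c²/(64 P_c).
a = 27×(0.08314)²×(289.7)²/(64×58.42) = 15663/3738.9 = 4.189 L²·bar/mol²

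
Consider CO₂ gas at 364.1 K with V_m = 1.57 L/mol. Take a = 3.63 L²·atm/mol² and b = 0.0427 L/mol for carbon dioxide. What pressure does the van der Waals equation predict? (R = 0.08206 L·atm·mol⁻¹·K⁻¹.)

P ≈ 18.09 atm

P = RT/(V_m − b) − a/V_m²
RT/(V_m − b) = (0.08206)(364.1)/(1.57 − 0.0427) = 29.878/1.5273 = 19.563 atm
a/V_m² = 3.63/(1.57)² = 1.4727 atm
P = 19.563 − 1.4727 = 18.09 atm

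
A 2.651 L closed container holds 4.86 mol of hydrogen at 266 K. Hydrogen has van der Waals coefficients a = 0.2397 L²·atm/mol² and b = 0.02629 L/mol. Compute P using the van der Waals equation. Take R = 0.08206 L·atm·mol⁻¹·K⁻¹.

P = nRT/(V − nb) − a n²/V²
nRT/(V − nb) = (4.86)(0.08206)(266)/(2.651 − 4.86×0.02629) = 106.08/2.5232 = 42.042 atm
a n²/V² = (0.2397)(4.86)²/(2.651)² = 0.80560 atm
P = 42.042 − 0.80560 = 41.24 atm

P ≈ 41.24 atm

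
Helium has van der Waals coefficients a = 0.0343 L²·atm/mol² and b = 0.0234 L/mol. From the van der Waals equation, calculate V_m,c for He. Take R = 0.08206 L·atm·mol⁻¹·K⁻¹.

For a van der Waals gas, V_m,c = 3b.
V_m,c = 3×0.0234 = 0.07020 L/mol

V_m,c ≈ 0.07020 L/mol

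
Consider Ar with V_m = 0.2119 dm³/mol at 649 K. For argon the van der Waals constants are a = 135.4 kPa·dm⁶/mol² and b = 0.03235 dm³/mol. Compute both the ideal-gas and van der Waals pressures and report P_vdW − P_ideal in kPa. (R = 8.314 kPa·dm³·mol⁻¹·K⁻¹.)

Ideal: P_ideal = RT/V_m = (8.314)(649)/0.2119 = 25463.8 kPa
vdW: P = RT/(V_m − b) − a/V_m² = 5395.79/0.179550 − 135.4/0.0449016 = 30051.7 − 3015.48 = 27036.2 kPa
ΔP = 27036.2 − 25463.8 = 1572 kPa

ΔP ≈ 1572 kPa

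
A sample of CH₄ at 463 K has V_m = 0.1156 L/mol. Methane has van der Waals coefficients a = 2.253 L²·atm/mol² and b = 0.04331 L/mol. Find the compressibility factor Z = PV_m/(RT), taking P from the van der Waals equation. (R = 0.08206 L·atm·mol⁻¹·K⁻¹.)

P = RT/(V_m − b) − a/V_m² = (0.08206)(463)/(0.1156 − 0.04331) − 2.253/(0.1156)²
  = 37.994/0.072290 − 168.60 = 525.58 − 168.60 = 356.98 atm
Z = PV_m/(RT) = (356.98)(0.1156)/((0.08206)(463)) = 41.267/37.994 = 1.086

Z ≈ 1.086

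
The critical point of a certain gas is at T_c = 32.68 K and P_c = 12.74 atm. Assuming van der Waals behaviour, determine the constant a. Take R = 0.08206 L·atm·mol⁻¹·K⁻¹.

From T_c = 8a/(27Rb) and P_c = a/(27b²): a = 27 R² T_c²/(64 P_c).
a = 27×(0.08206)²×(32.68)²/(64×12.74) = 194.17/815.36 = 0.2381 L²·atm/mol²

a ≈ 0.2381 L²·atm/mol²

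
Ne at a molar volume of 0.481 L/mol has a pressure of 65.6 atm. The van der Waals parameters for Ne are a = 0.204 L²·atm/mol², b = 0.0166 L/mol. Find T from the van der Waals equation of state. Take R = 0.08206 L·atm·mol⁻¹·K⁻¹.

T = (P + a/V_m²)(V_m − b)/R
P + a/V_m² = 65.6 + 0.204/(0.481)² = 66.482 atm
V_m − b = 0.481 − 0.0166 = 0.46440 L/mol
T = (66.482)(0.46440)/0.08206 = 376.2 K

T ≈ 376.2 K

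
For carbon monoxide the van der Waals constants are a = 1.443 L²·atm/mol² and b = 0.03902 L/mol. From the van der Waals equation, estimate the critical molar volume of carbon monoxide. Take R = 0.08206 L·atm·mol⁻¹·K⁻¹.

For a van der Waals gas, V_m,c = 3b.
V_m,c = 3×0.03902 = 0.1171 L/mol

V_m,c ≈ 0.1171 L/mol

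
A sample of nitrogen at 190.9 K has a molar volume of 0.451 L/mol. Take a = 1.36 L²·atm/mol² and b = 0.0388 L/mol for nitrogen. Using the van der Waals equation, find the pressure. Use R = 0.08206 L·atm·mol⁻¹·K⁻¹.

P ≈ 31.32 atm

P = RT/(V_m − b) − a/V_m²
RT/(V_m − b) = (0.08206)(190.9)/(0.451 − 0.0388) = 15.665/0.41220 = 38.003 atm
a/V_m² = 1.36/(0.451)² = 6.6863 atm
P = 38.003 − 6.6863 = 31.32 atm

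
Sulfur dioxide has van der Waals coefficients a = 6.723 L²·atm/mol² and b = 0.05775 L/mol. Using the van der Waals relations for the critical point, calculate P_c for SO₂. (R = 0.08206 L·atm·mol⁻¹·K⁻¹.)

P_c ≈ 74.66 atm

For a van der Waals gas, P_c = a/(27b²).
P_c = 6.723/(27×(0.05775)²) = 6.723/0.090047 = 74.66 atm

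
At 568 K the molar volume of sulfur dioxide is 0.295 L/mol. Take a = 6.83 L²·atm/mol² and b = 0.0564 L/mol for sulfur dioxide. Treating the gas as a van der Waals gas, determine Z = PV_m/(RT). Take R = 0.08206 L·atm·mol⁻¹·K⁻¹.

Z ≈ 0.7397

P = RT/(V_m − b) − a/V_m² = (0.08206)(568)/(0.295 − 0.0564) − 6.83/(0.295)²
  = 46.610/0.23860 − 78.483 = 195.35 − 78.483 = 116.87 atm
Z = PV_m/(RT) = (116.87)(0.295)/((0.08206)(568)) = 34.477/46.610 = 0.7397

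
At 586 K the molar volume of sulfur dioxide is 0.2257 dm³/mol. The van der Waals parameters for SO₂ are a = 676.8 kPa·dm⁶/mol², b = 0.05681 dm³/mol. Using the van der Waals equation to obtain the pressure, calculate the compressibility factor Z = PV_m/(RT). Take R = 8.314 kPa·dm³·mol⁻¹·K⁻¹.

Z ≈ 0.7209

P = RT/(V_m − b) − a/V_m² = (8.314)(586)/(0.2257 − 0.05681) − 676.8/(0.2257)²
  = 4872.0/0.16889 − 13286 = 28847 − 13286 = 15561 kPa
Z = PV_m/(RT) = (15561)(0.2257)/((8.314)(586)) = 3512.1/4872.0 = 0.7209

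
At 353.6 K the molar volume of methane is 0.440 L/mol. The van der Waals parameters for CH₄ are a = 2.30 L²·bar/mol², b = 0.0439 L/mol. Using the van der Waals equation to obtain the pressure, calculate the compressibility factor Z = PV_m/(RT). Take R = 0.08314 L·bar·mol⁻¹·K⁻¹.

P = RT/(V_m − b) − a/V_m² = (0.08314)(353.6)/(0.440 − 0.0439) − 2.30/(0.440)²
  = 29.398/0.39610 − 11.880 = 74.219 − 11.880 = 62.339 bar
Z = PV_m/(RT) = (62.339)(0.440)/((0.08314)(353.6)) = 27.429/29.398 = 0.9330

Z ≈ 0.9330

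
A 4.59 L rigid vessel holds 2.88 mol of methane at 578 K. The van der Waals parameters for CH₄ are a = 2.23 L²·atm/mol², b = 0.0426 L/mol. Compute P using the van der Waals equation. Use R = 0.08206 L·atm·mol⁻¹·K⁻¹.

P = nRT/(V − nb) − a n²/V²
nRT/(V − nb) = (2.88)(0.08206)(578)/(4.59 − 2.88×0.0426) = 136.60/4.4673 = 30.578 atm
a n²/V² = (2.23)(2.88)²/(4.59)² = 0.87794 atm
P = 30.578 − 0.87794 = 29.70 atm

P ≈ 29.70 atm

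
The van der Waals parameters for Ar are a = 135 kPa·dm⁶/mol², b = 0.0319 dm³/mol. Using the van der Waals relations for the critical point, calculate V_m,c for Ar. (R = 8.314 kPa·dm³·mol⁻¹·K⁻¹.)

V_m,c ≈ 0.09570 dm³/mol

For a van der Waals gas, V_m,c = 3b.
V_m,c = 3×0.0319 = 0.09570 dm³/mol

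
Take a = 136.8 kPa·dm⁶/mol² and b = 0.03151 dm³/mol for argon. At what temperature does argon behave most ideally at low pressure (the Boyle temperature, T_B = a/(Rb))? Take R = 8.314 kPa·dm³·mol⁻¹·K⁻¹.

For a van der Waals gas the second virial coefficient B₂ = b − a/(RT) vanishes at T_B = a/(Rb).
T_B = 136.8/(8.314×0.03151) = 136.8/0.26197 = 522.2 K

T_B ≈ 522.2 K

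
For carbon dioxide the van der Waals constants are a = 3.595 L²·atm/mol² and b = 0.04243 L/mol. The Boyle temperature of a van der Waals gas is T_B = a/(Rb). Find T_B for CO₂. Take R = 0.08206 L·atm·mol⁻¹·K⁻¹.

T_B ≈ 1033 K

For a van der Waals gas the second virial coefficient B₂ = b − a/(RT) vanishes at T_B = a/(Rb).
T_B = 3.595/(0.08206×0.04243) = 3.595/0.0034818 = 1033 K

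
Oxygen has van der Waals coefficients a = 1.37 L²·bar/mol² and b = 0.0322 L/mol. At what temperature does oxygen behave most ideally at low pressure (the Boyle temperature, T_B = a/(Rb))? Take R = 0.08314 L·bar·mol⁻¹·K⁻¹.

T_B ≈ 511.7 K

For a van der Waals gas the second virial coefficient B₂ = b − a/(RT) vanishes at T_B = a/(Rb).
T_B = 1.37/(0.08314×0.0322) = 1.37/0.0026771 = 511.7 K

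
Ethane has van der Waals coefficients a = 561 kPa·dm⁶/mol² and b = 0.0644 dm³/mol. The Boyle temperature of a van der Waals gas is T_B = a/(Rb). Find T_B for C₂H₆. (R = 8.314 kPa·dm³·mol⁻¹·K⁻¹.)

T_B ≈ 1048 K

For a van der Waals gas the second virial coefficient B₂ = b − a/(RT) vanishes at T_B = a/(Rb).
T_B = 561/(8.314×0.0644) = 561/0.53542 = 1048 K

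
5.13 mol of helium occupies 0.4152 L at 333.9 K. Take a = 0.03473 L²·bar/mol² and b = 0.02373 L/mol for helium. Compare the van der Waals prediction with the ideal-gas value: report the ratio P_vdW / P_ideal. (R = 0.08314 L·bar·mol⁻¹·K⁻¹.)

Ideal: P_ideal = nRT/V = (5.13)(0.08314)(333.9)/0.4152 = 342.994 bar
vdW: P = nRT/(V − nb) − a n²/V² = 142.411/0.293465 − 0.913986/0.172391 = 485.274 − 5.30182 = 479.972 bar
Ratio = 479.972/342.994 = 1.399

P_vdW / P_ideal ≈ 1.399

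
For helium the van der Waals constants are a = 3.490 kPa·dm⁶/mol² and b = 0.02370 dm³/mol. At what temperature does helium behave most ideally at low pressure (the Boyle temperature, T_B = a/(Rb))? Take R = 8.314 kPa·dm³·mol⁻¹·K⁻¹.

T_B ≈ 17.71 K

For a van der Waals gas the second virial coefficient B₂ = b − a/(RT) vanishes at T_B = a/(Rb).
T_B = 3.490/(8.314×0.02370) = 3.490/0.19704 = 17.71 K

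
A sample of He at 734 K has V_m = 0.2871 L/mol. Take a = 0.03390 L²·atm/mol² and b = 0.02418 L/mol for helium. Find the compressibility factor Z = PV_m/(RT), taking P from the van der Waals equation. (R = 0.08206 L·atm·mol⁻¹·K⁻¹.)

P = RT/(V_m − b) − a/V_m² = (0.08206)(734)/(0.2871 − 0.02418) − 0.03390/(0.2871)²
  = 60.232/0.26292 − 0.41128 = 229.09 − 0.41128 = 228.68 atm
Z = PV_m/(RT) = (228.68)(0.2871)/((0.08206)(734)) = 65.654/60.232 = 1.090

Z ≈ 1.090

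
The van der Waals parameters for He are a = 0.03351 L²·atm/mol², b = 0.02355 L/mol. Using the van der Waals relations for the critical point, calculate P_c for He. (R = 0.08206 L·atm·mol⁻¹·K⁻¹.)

For a van der Waals gas, P_c = a/(27b²).
P_c = 0.03351/(27×(0.02355)²) = 0.03351/0.014974 = 2.238 atm

P_c ≈ 2.238 atm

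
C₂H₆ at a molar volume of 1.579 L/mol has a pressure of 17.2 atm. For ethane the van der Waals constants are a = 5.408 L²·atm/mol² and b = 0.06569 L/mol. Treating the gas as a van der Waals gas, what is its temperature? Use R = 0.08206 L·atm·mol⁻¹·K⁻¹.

T ≈ 357.2 K

T = (P + a/V_m²)(V_m − b)/R
P + a/V_m² = 17.2 + 5.408/(1.579)² = 19.369 atm
V_m − b = 1.579 − 0.06569 = 1.5133 L/mol
T = (19.369)(1.5133)/0.08206 = 357.2 K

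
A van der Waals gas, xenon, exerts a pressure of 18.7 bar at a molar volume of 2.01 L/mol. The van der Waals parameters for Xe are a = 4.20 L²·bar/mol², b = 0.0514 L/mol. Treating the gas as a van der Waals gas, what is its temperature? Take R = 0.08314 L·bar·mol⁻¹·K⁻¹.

T ≈ 465.0 K

T = (P + a/V_m²)(V_m − b)/R
P + a/V_m² = 18.7 + 4.20/(2.01)² = 19.740 bar
V_m − b = 2.01 − 0.0514 = 1.9586 L/mol
T = (19.740)(1.9586)/0.08314 = 465.0 K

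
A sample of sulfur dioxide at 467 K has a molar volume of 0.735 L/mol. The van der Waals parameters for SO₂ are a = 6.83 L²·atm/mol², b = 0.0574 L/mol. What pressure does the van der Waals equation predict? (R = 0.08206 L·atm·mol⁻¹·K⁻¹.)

P ≈ 43.91 atm

P = RT/(V_m − b) − a/V_m²
RT/(V_m − b) = (0.08206)(467)/(0.735 − 0.0574) = 38.322/0.67760 = 56.555 atm
a/V_m² = 6.83/(0.735)² = 12.643 atm
P = 56.555 − 12.643 = 43.91 atm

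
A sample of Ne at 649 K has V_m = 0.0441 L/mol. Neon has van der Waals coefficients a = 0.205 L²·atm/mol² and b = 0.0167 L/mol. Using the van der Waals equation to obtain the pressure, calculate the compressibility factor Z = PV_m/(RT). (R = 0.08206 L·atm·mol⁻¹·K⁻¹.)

Z ≈ 1.522

P = RT/(V_m − b) − a/V_m² = (0.08206)(649)/(0.0441 − 0.0167) − 0.205/(0.0441)²
  = 53.257/0.027400 − 105.41 = 1943.7 − 105.41 = 1838.3 atm
Z = PV_m/(RT) = (1838.3)(0.0441)/((0.08206)(649)) = 81.069/53.257 = 1.522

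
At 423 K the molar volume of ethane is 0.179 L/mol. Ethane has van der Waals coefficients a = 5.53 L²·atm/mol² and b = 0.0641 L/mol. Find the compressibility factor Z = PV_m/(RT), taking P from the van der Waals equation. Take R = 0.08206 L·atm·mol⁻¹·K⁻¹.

Z ≈ 0.6679

P = RT/(V_m − b) − a/V_m² = (0.08206)(423)/(0.179 − 0.0641) − 5.53/(0.179)²
  = 34.711/0.11490 − 172.59 = 302.10 − 172.59 = 129.51 atm
Z = PV_m/(RT) = (129.51)(0.179)/((0.08206)(423)) = 23.182/34.711 = 0.6679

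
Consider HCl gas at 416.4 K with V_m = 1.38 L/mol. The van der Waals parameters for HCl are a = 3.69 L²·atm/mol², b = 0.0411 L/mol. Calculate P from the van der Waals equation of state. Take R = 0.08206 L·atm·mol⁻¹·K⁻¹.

P = RT/(V_m − b) − a/V_m²
RT/(V_m − b) = (0.08206)(416.4)/(1.38 − 0.0411) = 34.170/1.3389 = 25.521 atm
a/V_m² = 3.69/(1.38)² = 1.9376 atm
P = 25.521 − 1.9376 = 23.58 atm

P ≈ 23.58 atm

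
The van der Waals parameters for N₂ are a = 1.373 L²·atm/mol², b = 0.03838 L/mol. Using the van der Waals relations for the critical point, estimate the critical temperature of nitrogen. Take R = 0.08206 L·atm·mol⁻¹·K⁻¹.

T_c ≈ 129.2 K

For a van der Waals gas, T_c = 8a/(27Rb).
T_c = 8×1.373/(27×0.08206×0.03838) = 10.984/0.085035 = 129.2 K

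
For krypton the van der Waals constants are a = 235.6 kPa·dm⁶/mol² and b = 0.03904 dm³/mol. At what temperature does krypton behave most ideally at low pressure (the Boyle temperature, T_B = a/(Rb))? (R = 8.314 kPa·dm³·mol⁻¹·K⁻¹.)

For a van der Waals gas the second virial coefficient B₂ = b − a/(RT) vanishes at T_B = a/(Rb).
T_B = 235.6/(8.314×0.03904) = 235.6/0.32458 = 725.9 K

T_B ≈ 725.9 K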